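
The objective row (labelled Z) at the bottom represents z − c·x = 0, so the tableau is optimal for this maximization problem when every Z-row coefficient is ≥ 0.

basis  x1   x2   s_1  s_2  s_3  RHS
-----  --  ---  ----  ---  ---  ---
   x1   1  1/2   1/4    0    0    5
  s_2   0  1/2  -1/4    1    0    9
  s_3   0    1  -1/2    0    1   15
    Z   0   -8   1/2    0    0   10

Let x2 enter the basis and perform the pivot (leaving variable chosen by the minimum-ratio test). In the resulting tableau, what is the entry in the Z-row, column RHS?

90

Ratio test on column x2 — row 1: 5/(1/2) = 10; row 2: 9/(1/2) = 18; row 3: 15/1 = 15. Minimum is 10 at row 1 (x1 leaves); pivot element 1/2.
Divide row 1 by 1/2; eliminate column x2 from the other rows.
Z-row update in column RHS: 10 − (-8)·10 = 90.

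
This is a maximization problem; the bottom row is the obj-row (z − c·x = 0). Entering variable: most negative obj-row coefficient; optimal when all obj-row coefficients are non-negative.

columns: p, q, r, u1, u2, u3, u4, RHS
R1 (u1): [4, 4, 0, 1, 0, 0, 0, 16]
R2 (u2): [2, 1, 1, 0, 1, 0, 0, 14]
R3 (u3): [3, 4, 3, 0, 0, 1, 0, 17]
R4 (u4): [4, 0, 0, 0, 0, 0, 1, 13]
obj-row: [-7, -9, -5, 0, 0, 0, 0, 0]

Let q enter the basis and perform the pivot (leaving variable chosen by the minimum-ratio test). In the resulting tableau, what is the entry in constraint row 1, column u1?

Ratio test on column q — row 1: 16/4 = 4; row 2: 14/1 = 14; row 3: 17/4 = 17/4; row 4: entry 0 ≤ 0. Minimum is 4 at row 1 (u1 leaves); pivot element 4.
Divide row 1 by 4; eliminate column q from the other rows.
In the new row 1, the u1 entry is the old entry divided by the pivot: 1/4 = 1/4.

1/4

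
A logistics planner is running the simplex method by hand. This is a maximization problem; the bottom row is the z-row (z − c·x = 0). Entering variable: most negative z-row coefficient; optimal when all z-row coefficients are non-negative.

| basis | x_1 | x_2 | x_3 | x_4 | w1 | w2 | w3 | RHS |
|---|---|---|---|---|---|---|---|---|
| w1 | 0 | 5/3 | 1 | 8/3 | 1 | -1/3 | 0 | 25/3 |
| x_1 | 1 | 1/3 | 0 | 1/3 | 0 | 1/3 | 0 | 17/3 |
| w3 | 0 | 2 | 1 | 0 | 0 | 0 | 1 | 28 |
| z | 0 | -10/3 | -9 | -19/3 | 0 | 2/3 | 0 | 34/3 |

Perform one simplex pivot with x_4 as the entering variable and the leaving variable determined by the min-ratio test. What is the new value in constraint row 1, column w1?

Ratio test on column x_4 — row 1: (25/3)/(8/3) = 25/8; row 2: (17/3)/(1/3) = 17; row 3: entry 0 ≤ 0. Minimum is 25/8 at row 1 (w1 leaves); pivot element 8/3.
Divide row 1 by 8/3; eliminate column x_4 from the other rows.
In the new row 1, the w1 entry is the old entry divided by the pivot: 1/(8/3) = 3/8.

3/8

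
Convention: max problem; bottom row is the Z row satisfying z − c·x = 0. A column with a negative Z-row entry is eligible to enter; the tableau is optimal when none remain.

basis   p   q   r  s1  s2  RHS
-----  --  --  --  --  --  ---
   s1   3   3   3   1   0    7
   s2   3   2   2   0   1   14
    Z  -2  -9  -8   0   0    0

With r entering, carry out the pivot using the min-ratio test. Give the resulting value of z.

Ratio test on column r — row 1: 7/3 = 7/3; row 2: 14/2 = 7. Minimum is 7/3 at row 1 (s1 leaves); pivot element 3.
Pivot on row 1; the Z-row RHS becomes 0 − (-8)·(7/3) = 56/3.

56/3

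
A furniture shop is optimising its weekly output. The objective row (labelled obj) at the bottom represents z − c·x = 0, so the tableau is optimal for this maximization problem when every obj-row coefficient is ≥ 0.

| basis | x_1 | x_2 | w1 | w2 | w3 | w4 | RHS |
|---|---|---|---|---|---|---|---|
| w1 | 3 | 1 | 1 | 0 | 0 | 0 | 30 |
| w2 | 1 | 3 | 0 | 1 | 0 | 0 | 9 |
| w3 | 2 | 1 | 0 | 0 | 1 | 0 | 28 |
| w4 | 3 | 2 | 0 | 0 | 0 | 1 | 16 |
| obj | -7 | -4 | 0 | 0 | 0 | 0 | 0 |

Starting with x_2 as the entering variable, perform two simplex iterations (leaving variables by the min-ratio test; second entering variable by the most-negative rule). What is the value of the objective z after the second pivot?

254/7

Ratio test on column x_2 — row 1: 30/1 = 30; row 2: 9/3 = 3; row 3: 28/1 = 28; row 4: 16/2 = 8. Minimum is 3 at row 2 (w2 leaves); pivot element 3.
Pivot on row 2; the obj-row RHS becomes 0 − (-4)·3 = 12.
Next entering variable (most negative obj-row entry -17/3): x_1.
Ratio test on column x_1 — row 1: 27/(8/3) = 81/8; row 2: 3/(1/3) = 9; row 3: 25/(5/3) = 15; row 4: 10/(7/3) = 30/7. Minimum is 30/7 at row 4 (w4 leaves); pivot element 7/3.
After the second pivot the obj-row RHS is 12 − (-17/3)·(30/7) = 254/7.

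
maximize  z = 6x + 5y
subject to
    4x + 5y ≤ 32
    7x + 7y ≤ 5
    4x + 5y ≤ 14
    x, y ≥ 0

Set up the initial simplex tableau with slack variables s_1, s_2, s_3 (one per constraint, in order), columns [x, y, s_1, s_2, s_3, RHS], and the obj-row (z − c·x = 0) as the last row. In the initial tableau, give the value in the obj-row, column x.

The obj-row carries the negated objective coefficients: the x entry is -6.

-6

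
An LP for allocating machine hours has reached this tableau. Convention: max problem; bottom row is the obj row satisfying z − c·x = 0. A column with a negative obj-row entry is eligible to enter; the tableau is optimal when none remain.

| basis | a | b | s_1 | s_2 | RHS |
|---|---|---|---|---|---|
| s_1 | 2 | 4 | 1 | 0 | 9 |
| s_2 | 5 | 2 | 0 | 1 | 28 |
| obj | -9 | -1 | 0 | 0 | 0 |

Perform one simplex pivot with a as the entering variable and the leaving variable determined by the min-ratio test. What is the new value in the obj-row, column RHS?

81/2

Ratio test on column a — row 1: 9/2 = 9/2; row 2: 28/5 = 28/5. Minimum is 9/2 at row 1 (s_1 leaves); pivot element 2.
Divide row 1 by 2; eliminate column a from the other rows.
obj-row update in column RHS: 0 − (-9)·(9/2) = 81/2.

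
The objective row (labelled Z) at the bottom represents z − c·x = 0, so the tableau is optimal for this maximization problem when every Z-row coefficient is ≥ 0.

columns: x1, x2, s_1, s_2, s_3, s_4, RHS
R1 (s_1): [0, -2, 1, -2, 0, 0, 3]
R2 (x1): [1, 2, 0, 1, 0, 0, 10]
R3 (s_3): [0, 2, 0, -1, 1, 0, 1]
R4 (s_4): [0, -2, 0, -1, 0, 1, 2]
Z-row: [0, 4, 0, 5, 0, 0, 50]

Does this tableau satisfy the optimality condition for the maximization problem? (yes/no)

yes

Every Z-row coefficient is ≥ 0, so the tableau is optimal.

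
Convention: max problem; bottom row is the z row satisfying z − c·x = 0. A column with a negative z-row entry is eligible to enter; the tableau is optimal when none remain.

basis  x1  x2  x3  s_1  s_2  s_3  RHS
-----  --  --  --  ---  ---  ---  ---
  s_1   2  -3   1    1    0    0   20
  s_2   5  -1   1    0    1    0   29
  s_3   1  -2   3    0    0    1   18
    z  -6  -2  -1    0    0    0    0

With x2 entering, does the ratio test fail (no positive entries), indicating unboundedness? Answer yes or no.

yes

Every constraint-row entry in column x2 is ≤ 0, so increasing x2 is unbounded.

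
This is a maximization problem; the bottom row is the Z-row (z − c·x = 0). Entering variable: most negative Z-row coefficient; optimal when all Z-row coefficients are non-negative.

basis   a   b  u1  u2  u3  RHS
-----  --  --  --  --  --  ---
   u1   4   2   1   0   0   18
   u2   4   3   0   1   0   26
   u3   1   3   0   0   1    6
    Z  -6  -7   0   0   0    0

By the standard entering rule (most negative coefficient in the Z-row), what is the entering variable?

Negative Z-row entries: a: -6, b: -7.
The most negative is -7 in column b, so b enters.

b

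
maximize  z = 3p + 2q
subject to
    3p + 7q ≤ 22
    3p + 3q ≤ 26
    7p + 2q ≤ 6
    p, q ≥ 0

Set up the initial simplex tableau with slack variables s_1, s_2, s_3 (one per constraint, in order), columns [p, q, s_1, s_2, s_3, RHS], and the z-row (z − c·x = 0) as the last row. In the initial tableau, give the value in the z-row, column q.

The z-row carries the negated objective coefficients: the q entry is -2.

-2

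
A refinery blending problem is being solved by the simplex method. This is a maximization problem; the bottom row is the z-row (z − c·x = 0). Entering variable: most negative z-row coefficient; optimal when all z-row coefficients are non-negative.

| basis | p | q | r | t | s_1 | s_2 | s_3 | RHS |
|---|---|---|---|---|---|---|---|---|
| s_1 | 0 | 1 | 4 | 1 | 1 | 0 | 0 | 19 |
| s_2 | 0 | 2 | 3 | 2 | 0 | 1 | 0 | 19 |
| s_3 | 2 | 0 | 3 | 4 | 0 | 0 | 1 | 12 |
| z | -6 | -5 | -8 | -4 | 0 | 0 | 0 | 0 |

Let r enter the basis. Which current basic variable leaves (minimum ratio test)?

Column r entries and ratios — s_1: 19/4 = 19/4; s_2: 19/3 = 19/3; s_3: 12/3 = 4.
Smallest ratio is 4 in the row of s_3, so s_3 leaves.

s_3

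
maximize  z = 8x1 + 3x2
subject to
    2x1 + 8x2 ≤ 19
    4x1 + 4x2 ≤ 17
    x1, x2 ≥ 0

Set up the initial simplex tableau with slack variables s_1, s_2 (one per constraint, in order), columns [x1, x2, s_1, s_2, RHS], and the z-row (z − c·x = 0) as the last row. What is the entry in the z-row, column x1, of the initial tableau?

The z-row carries the negated objective coefficients: the x1 entry is -8.

-8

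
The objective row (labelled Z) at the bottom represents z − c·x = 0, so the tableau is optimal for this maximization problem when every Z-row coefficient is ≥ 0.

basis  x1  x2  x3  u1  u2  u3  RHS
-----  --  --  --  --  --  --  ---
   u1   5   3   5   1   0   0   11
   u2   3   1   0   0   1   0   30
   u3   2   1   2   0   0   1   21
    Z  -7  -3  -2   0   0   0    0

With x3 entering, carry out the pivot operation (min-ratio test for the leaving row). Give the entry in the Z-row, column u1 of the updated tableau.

2/5

Ratio test on column x3 — row 1: 11/5 = 11/5; row 2: entry 0 ≤ 0; row 3: 21/2 = 21/2. Minimum is 11/5 at row 1 (u1 leaves); pivot element 5.
Divide row 1 by 5; eliminate column x3 from the other rows.
Z-row update in column u1: 0 − (-2)·(1/5) = 2/5.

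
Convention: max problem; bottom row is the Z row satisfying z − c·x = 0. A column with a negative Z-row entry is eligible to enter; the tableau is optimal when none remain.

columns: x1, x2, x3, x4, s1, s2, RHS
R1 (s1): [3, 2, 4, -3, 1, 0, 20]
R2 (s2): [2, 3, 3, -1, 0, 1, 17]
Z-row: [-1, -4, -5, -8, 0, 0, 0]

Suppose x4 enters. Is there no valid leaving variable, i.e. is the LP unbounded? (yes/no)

yes

Every constraint-row entry in column x4 is ≤ 0, so increasing x4 is unbounded.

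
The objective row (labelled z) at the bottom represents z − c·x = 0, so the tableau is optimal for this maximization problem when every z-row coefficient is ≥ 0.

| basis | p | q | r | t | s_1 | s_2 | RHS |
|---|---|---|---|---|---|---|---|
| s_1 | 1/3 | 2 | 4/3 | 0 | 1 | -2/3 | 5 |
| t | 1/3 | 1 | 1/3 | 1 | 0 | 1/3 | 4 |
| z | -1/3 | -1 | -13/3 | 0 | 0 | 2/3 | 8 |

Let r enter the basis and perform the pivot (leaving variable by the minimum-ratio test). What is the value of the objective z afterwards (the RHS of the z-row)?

Ratio test on column r — row 1: 5/(4/3) = 15/4; row 2: 4/(1/3) = 12. Minimum is 15/4 at row 1 (s_1 leaves); pivot element 4/3.
Pivot on row 1; the z-row RHS becomes 8 − (-13/3)·(15/4) = 97/4.

97/4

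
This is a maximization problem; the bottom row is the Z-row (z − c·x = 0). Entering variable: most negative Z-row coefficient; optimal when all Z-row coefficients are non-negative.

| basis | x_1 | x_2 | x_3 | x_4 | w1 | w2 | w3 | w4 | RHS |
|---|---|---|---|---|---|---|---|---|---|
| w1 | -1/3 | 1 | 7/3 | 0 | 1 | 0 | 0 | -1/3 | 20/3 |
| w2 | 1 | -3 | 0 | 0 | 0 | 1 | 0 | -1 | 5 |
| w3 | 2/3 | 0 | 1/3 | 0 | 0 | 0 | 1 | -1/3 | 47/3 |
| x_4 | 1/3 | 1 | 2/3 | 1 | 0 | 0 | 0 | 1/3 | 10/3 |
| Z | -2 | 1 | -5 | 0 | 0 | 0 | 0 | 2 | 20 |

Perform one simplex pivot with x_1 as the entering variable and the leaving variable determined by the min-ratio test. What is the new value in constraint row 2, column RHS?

Ratio test on column x_1 — row 1: entry -1/3 ≤ 0; row 2: 5/1 = 5; row 3: (47/3)/(2/3) = 47/2; row 4: (10/3)/(1/3) = 10. Minimum is 5 at row 2 (w2 leaves); pivot element 1.
Divide row 2 by 1; eliminate column x_1 from the other rows.
In the new row 2, the RHS entry is the old entry divided by the pivot: 5/1 = 5.

5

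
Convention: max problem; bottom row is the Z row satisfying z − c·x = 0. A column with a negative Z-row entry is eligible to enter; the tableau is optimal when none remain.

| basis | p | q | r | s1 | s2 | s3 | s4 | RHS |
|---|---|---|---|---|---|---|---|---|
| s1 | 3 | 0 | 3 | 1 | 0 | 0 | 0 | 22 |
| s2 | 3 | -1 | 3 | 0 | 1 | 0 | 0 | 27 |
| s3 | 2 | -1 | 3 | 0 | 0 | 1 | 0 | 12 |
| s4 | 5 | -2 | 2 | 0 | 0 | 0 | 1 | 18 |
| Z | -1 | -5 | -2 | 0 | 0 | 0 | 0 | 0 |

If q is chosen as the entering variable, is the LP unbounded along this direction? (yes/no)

yes

Every constraint-row entry in column q is ≤ 0, so increasing q is unbounded.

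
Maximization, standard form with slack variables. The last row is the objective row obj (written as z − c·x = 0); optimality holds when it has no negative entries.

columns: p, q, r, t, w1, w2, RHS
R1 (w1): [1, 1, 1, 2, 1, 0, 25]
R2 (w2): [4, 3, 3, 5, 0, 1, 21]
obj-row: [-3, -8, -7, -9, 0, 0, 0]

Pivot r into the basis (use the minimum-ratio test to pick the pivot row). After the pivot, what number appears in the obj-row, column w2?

Ratio test on column r — row 1: 25/1 = 25; row 2: 21/3 = 7. Minimum is 7 at row 2 (w2 leaves); pivot element 3.
Divide row 2 by 3; eliminate column r from the other rows.
obj-row update in column w2: 0 − (-7)·(1/3) = 7/3.

7/3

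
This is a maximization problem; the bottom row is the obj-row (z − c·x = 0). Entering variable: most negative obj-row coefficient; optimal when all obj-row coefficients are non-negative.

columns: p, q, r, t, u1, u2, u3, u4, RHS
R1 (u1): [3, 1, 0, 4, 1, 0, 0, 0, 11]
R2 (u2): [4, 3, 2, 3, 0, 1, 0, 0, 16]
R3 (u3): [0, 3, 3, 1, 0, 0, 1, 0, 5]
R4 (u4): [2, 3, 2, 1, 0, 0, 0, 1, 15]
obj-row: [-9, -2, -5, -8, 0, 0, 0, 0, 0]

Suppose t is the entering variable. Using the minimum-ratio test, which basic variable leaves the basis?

Column t entries and ratios — u1: 11/4 = 11/4; u2: 16/3 = 16/3; u3: 5/1 = 5; u4: 15/1 = 15.
Smallest ratio is 11/4 in the row of u1, so u1 leaves.

u1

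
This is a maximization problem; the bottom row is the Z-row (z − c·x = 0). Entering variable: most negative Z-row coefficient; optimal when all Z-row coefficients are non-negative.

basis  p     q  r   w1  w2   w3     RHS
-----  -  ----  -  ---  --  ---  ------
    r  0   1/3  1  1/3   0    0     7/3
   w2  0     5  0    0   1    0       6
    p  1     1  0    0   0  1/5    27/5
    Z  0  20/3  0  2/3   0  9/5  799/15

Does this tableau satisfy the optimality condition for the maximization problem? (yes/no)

Every Z-row coefficient is ≥ 0, so the tableau is optimal.

yes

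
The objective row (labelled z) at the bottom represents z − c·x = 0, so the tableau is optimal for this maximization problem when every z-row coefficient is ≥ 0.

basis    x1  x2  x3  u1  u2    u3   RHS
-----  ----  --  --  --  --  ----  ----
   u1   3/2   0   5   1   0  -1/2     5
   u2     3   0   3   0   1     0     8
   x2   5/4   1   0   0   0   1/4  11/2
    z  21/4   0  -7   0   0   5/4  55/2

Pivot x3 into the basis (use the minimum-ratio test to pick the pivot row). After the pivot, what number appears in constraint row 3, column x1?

Ratio test on column x3 — row 1: 5/5 = 1; row 2: 8/3 = 8/3; row 3: entry 0 ≤ 0. Minimum is 1 at row 1 (u1 leaves); pivot element 5.
Divide row 1 by 5; eliminate column x3 from the other rows.
Row 3 update in column x1: 5/4 − 0·(3/10) = 5/4.

5/4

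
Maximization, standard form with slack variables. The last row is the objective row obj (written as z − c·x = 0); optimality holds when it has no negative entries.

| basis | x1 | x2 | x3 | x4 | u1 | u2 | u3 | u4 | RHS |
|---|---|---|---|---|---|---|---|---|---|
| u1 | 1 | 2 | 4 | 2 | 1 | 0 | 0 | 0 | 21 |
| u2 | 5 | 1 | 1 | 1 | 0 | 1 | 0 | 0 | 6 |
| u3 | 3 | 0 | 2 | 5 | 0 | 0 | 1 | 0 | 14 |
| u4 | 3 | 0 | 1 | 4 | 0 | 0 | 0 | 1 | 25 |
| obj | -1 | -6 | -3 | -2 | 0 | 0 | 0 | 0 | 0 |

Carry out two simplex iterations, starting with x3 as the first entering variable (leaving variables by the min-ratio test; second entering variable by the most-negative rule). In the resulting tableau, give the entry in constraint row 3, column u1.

-1

Ratio test on column x3 — row 1: 21/4 = 21/4; row 2: 6/1 = 6; row 3: 14/2 = 7; row 4: 25/1 = 25. Minimum is 21/4 at row 1 (u1 leaves); pivot element 4.
Divide row 1 by 4; eliminate column x3 from the other rows.
Second iteration: most negative obj-row entry is -9/2 in column x2, so x2 enters.
Ratio test on column x2 — row 1: (21/4)/(1/2) = 21/2; row 2: (3/4)/(1/2) = 3/2; row 3: entry -1 ≤ 0; row 4: entry -1/2 ≤ 0. Minimum is 3/2 at row 2 (u2 leaves); pivot element 1/2.
Divide row 2 by 1/2; eliminate column x2 from the other rows.
After both pivots, the entry at constraint row 3, column u1 is -1.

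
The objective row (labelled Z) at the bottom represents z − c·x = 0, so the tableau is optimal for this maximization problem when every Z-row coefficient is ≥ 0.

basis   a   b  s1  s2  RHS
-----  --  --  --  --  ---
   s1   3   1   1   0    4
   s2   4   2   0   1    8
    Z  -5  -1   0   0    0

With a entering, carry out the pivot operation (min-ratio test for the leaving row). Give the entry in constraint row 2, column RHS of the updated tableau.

8/3

Ratio test on column a — row 1: 4/3 = 4/3; row 2: 8/4 = 2. Minimum is 4/3 at row 1 (s1 leaves); pivot element 3.
Divide row 1 by 3; eliminate column a from the other rows.
Row 2 update in column RHS: 8 − 4·(4/3) = 8/3.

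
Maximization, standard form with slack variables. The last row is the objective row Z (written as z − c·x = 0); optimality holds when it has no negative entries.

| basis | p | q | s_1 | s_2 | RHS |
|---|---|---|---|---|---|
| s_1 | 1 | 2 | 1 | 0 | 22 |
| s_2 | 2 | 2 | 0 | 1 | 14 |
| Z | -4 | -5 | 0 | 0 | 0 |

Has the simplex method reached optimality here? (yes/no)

The Z-row has a negative entry -5 in column q, so it is not optimal.

no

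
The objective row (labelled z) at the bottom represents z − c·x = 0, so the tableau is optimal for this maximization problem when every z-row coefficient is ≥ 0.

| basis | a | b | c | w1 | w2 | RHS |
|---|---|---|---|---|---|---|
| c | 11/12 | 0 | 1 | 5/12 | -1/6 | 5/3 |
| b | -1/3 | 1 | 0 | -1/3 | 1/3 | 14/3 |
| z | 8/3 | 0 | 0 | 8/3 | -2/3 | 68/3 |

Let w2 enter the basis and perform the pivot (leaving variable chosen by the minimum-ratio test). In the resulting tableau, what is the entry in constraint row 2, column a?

-1

Ratio test on column w2 — row 1: entry -1/6 ≤ 0; row 2: (14/3)/(1/3) = 14. Minimum is 14 at row 2 (b leaves); pivot element 1/3.
Divide row 2 by 1/3; eliminate column w2 from the other rows.
In the new row 2, the a entry is the old entry divided by the pivot: (-1/3)/(1/3) = -1.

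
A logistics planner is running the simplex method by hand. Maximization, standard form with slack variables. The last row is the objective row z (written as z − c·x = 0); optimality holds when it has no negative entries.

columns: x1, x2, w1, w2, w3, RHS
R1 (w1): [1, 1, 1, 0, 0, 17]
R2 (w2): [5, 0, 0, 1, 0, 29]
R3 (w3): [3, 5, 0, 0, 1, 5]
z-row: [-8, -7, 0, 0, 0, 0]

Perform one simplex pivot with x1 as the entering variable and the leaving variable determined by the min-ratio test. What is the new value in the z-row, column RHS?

40/3

Ratio test on column x1 — row 1: 17/1 = 17; row 2: 29/5 = 29/5; row 3: 5/3 = 5/3. Minimum is 5/3 at row 3 (w3 leaves); pivot element 3.
Divide row 3 by 3; eliminate column x1 from the other rows.
z-row update in column RHS: 0 − (-8)·(5/3) = 40/3.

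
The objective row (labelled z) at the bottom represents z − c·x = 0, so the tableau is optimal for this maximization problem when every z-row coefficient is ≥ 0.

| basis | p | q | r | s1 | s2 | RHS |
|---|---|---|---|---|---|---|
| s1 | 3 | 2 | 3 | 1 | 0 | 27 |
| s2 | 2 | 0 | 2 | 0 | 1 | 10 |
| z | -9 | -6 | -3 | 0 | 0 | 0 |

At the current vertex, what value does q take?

0

q is not in the basis, so in the current basic feasible solution q = 0.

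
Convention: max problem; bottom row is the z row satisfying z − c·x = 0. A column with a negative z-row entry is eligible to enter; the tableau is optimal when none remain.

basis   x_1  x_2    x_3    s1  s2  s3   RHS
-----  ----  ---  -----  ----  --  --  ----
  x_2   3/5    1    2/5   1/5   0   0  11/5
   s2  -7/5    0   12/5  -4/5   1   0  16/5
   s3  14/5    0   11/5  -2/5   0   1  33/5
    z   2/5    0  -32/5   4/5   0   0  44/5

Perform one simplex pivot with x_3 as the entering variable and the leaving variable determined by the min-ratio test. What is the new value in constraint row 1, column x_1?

Ratio test on column x_3 — row 1: (11/5)/(2/5) = 11/2; row 2: (16/5)/(12/5) = 4/3; row 3: (33/5)/(11/5) = 3. Minimum is 4/3 at row 2 (s2 leaves); pivot element 12/5.
Divide row 2 by 12/5; eliminate column x_3 from the other rows.
Row 1 update in column x_1: 3/5 − (2/5)·(-7/12) = 5/6.

5/6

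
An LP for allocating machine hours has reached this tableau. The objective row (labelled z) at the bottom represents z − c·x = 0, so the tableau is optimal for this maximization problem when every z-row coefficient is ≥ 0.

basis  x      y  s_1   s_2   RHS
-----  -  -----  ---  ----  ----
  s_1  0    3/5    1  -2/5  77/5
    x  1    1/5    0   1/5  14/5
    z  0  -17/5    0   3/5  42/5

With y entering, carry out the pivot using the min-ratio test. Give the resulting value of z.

Ratio test on column y — row 1: (77/5)/(3/5) = 77/3; row 2: (14/5)/(1/5) = 14. Minimum is 14 at row 2 (x leaves); pivot element 1/5.
Pivot on row 2; the z-row RHS becomes 42/5 − (-17/5)·14 = 56.

56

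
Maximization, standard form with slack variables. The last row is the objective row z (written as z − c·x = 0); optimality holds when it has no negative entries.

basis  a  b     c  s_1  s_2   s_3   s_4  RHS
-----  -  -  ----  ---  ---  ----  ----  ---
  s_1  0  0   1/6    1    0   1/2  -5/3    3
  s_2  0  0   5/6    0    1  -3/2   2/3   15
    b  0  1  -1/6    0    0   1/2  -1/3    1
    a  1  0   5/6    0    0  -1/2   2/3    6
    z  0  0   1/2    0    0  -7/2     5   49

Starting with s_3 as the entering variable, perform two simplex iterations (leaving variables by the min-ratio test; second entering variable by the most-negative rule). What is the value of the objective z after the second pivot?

Ratio test on column s_3 — row 1: 3/(1/2) = 6; row 2: entry -3/2 ≤ 0; row 3: 1/(1/2) = 2; row 4: entry -1/2 ≤ 0. Minimum is 2 at row 3 (b leaves); pivot element 1/2.
Pivot on row 3; the z-row RHS becomes 49 − (-7/2)·2 = 56.
Next entering variable (most negative z-row entry -2/3): c.
Ratio test on column c — row 1: 2/(1/3) = 6; row 2: 18/(1/3) = 54; row 3: entry -1/3 ≤ 0; row 4: 7/(2/3) = 21/2. Minimum is 6 at row 1 (s_1 leaves); pivot element 1/3.
After the second pivot the z-row RHS is 56 − (-2/3)·6 = 60.

60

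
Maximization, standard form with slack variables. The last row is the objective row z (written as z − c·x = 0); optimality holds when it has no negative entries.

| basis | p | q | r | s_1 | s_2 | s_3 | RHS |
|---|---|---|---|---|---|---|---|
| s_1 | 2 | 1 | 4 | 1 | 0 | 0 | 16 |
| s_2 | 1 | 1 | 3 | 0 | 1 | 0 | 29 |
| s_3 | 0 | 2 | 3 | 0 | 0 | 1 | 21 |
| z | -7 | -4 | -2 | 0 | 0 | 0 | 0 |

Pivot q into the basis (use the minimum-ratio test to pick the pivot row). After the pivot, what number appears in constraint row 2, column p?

1

Ratio test on column q — row 1: 16/1 = 16; row 2: 29/1 = 29; row 3: 21/2 = 21/2. Minimum is 21/2 at row 3 (s_3 leaves); pivot element 2.
Divide row 3 by 2; eliminate column q from the other rows.
Row 2 update in column p: 1 − 1·0 = 1.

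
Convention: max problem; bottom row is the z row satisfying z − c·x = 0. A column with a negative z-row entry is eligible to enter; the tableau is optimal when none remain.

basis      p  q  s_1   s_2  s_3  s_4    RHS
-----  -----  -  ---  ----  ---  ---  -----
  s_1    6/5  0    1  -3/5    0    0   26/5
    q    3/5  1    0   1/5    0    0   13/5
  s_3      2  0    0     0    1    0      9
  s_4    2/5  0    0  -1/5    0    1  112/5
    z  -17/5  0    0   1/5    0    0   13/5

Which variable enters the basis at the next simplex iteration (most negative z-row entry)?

p

Negative z-row entries: p: -17/5.
The most negative is -17/5 in column p, so p enters.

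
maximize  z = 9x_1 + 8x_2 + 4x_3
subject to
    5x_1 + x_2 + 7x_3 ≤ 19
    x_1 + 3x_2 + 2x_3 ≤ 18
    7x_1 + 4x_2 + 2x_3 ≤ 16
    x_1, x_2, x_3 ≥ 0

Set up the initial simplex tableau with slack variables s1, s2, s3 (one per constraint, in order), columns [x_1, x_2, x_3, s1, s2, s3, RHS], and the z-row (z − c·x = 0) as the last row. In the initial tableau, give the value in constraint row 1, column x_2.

Constraint 1 has coefficient 1 on x_2.

1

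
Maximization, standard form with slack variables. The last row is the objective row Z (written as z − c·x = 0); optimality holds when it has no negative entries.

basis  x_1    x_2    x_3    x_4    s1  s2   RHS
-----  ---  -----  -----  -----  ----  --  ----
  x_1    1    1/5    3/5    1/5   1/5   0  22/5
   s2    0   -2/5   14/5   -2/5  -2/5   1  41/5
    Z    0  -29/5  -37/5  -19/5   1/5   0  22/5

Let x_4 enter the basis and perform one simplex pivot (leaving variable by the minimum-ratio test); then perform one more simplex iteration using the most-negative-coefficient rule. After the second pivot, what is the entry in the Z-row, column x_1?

29

Ratio test on column x_4 — row 1: (22/5)/(1/5) = 22; row 2: entry -2/5 ≤ 0. Minimum is 22 at row 1 (x_1 leaves); pivot element 1/5.
Divide row 1 by 1/5; eliminate column x_4 from the other rows.
Second iteration: most negative Z-row entry is -2 in column x_2, so x_2 enters.
Ratio test on column x_2 — row 1: 22/1 = 22; row 2: entry 0 ≤ 0. Minimum is 22 at row 1 (x_4 leaves); pivot element 1.
Divide row 1 by 1; eliminate column x_2 from the other rows.
After both pivots, the entry at the Z-row, column x_1 is 29.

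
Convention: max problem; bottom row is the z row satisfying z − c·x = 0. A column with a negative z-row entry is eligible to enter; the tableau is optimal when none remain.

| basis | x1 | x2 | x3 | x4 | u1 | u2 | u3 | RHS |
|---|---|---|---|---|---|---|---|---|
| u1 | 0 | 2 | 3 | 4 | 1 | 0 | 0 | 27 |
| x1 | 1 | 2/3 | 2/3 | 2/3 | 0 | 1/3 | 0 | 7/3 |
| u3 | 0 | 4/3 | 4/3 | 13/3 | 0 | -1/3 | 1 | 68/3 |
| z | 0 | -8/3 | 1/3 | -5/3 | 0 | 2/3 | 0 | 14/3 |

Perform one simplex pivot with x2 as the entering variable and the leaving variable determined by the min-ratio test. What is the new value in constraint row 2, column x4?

1

Ratio test on column x2 — row 1: 27/2 = 27/2; row 2: (7/3)/(2/3) = 7/2; row 3: (68/3)/(4/3) = 17. Minimum is 7/2 at row 2 (x1 leaves); pivot element 2/3.
Divide row 2 by 2/3; eliminate column x2 from the other rows.
In the new row 2, the x4 entry is the old entry divided by the pivot: (2/3)/(2/3) = 1.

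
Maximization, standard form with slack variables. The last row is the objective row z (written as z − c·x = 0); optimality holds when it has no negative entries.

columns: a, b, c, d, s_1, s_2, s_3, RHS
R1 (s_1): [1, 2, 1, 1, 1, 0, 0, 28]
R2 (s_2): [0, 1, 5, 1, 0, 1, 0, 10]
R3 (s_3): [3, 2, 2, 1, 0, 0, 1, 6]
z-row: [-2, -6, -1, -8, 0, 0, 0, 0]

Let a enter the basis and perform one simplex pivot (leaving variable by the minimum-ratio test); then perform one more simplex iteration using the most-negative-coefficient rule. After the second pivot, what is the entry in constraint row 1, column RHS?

22

Ratio test on column a — row 1: 28/1 = 28; row 2: entry 0 ≤ 0; row 3: 6/3 = 2. Minimum is 2 at row 3 (s_3 leaves); pivot element 3.
Divide row 3 by 3; eliminate column a from the other rows.
Second iteration: most negative z-row entry is -22/3 in column d, so d enters.
Ratio test on column d — row 1: 26/(2/3) = 39; row 2: 10/1 = 10; row 3: 2/(1/3) = 6. Minimum is 6 at row 3 (a leaves); pivot element 1/3.
Divide row 3 by 1/3; eliminate column d from the other rows.
After both pivots, the entry at constraint row 1, column RHS is 22.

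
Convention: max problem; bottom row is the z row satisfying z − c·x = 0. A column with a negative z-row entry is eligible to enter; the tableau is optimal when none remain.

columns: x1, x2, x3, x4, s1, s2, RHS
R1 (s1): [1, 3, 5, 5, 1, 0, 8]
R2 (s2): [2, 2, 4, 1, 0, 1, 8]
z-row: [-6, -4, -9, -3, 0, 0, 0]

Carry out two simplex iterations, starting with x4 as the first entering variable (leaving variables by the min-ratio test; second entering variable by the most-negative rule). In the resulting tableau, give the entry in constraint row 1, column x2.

3/5

Ratio test on column x4 — row 1: 8/5 = 8/5; row 2: 8/1 = 8. Minimum is 8/5 at row 1 (s1 leaves); pivot element 5.
Divide row 1 by 5; eliminate column x4 from the other rows.
Second iteration: most negative z-row entry is -6 in column x3, so x3 enters.
Ratio test on column x3 — row 1: (8/5)/1 = 8/5; row 2: (32/5)/3 = 32/15. Minimum is 8/5 at row 1 (x4 leaves); pivot element 1.
Divide row 1 by 1; eliminate column x3 from the other rows.
After both pivots, the entry at constraint row 1, column x2 is 3/5.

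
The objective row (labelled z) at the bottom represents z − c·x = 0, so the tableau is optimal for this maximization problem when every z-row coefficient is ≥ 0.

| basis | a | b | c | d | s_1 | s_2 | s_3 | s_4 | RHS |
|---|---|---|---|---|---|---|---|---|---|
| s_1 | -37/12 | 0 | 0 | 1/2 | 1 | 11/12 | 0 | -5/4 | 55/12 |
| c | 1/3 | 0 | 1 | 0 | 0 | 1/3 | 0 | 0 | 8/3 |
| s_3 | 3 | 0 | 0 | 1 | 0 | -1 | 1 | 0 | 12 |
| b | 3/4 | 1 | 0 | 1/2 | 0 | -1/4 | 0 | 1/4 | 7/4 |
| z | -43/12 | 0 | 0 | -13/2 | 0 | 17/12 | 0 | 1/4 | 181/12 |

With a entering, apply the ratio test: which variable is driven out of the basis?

Column a entries and ratios — s_1: -37/12 ≤ 0, skip; c: (8/3)/(1/3) = 8; s_3: 12/3 = 4; b: (7/4)/(3/4) = 7/3.
Smallest ratio is 7/3 in the row of b, so b leaves.

b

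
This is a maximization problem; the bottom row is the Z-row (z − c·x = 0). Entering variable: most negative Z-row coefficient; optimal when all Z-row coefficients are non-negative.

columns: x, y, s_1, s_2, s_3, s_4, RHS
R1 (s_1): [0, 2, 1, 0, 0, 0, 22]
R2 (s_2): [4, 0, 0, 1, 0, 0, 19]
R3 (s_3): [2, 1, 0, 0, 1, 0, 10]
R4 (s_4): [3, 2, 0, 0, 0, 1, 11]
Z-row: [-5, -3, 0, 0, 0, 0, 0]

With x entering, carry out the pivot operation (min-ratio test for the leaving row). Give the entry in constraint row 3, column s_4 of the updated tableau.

Ratio test on column x — row 1: entry 0 ≤ 0; row 2: 19/4 = 19/4; row 3: 10/2 = 5; row 4: 11/3 = 11/3. Minimum is 11/3 at row 4 (s_4 leaves); pivot element 3.
Divide row 4 by 3; eliminate column x from the other rows.
Row 3 update in column s_4: 0 − 2·(1/3) = -2/3.

-2/3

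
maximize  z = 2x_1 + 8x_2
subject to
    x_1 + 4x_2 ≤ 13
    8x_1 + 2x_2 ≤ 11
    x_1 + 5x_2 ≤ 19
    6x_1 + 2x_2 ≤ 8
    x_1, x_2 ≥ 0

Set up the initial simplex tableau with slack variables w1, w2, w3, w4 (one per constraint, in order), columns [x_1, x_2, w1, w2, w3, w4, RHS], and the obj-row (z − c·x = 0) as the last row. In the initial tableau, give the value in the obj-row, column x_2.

-8

The obj-row carries the negated objective coefficients: the x_2 entry is -8.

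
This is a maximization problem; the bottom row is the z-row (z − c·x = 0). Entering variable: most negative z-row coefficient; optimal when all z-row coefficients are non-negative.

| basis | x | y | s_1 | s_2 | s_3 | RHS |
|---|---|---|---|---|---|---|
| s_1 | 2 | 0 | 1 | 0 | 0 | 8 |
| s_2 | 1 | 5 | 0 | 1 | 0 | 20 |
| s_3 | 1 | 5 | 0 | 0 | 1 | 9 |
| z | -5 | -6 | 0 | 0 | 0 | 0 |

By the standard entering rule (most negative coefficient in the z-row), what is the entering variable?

y

Negative z-row entries: x: -5, y: -6.
The most negative is -6 in column y, so y enters.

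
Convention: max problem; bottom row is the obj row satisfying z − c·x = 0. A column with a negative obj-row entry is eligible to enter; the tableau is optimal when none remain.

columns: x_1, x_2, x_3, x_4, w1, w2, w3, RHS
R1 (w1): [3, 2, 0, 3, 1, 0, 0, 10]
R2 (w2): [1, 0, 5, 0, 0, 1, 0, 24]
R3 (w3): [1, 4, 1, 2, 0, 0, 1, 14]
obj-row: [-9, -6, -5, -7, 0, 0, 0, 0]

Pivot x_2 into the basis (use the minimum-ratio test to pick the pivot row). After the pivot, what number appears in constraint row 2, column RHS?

24

Ratio test on column x_2 — row 1: 10/2 = 5; row 2: entry 0 ≤ 0; row 3: 14/4 = 7/2. Minimum is 7/2 at row 3 (w3 leaves); pivot element 4.
Divide row 3 by 4; eliminate column x_2 from the other rows.
Row 2 update in column RHS: 24 − 0·(7/2) = 24.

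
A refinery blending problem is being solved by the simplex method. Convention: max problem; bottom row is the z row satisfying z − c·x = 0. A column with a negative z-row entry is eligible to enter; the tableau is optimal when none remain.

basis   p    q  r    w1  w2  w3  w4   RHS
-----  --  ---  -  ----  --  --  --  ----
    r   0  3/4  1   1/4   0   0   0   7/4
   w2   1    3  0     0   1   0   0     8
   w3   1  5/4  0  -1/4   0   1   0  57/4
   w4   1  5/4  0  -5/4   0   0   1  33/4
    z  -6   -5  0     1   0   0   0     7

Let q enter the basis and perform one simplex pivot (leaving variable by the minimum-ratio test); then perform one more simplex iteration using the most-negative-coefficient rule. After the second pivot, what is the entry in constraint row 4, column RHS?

Ratio test on column q — row 1: (7/4)/(3/4) = 7/3; row 2: 8/3 = 8/3; row 3: (57/4)/(5/4) = 57/5; row 4: (33/4)/(5/4) = 33/5. Minimum is 7/3 at row 1 (r leaves); pivot element 3/4.
Divide row 1 by 3/4; eliminate column q from the other rows.
Second iteration: most negative z-row entry is -6 in column p, so p enters.
Ratio test on column p — row 1: entry 0 ≤ 0; row 2: 1/1 = 1; row 3: (34/3)/1 = 34/3; row 4: (16/3)/1 = 16/3. Minimum is 1 at row 2 (w2 leaves); pivot element 1.
Divide row 2 by 1; eliminate column p from the other rows.
After both pivots, the entry at constraint row 4, column RHS is 13/3.

13/3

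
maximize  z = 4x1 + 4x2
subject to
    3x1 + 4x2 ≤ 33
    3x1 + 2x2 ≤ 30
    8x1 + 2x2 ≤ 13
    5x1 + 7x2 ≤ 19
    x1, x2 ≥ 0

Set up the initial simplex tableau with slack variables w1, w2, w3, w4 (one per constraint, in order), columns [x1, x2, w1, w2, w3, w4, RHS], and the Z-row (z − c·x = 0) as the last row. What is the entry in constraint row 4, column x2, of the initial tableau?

Constraint 4 has coefficient 7 on x2.

7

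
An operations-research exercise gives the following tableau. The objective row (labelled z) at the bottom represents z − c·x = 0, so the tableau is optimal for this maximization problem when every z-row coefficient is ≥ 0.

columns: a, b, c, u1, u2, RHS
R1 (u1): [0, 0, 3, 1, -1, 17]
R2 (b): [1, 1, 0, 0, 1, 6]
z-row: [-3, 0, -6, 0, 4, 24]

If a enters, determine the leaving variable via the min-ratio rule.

Column a entries and ratios — u1: 0 ≤ 0, skip; b: 6/1 = 6.
Smallest ratio is 6 in the row of b, so b leaves.

b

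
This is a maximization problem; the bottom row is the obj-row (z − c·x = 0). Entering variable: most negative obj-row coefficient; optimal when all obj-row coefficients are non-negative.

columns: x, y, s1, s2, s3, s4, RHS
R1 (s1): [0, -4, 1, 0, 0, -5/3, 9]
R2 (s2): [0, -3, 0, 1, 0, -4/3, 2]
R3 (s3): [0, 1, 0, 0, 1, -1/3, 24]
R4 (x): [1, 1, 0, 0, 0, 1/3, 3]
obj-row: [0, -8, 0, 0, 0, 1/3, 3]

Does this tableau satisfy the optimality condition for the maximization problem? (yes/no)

The obj-row has a negative entry -8 in column y, so it is not optimal.

no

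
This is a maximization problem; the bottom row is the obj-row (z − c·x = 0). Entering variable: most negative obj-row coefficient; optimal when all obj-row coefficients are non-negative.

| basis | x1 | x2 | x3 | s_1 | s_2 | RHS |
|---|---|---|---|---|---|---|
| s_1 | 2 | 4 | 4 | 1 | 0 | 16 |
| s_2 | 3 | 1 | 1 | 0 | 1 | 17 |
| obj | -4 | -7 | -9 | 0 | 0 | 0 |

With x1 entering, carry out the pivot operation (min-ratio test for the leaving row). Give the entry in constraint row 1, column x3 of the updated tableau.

Ratio test on column x1 — row 1: 16/2 = 8; row 2: 17/3 = 17/3. Minimum is 17/3 at row 2 (s_2 leaves); pivot element 3.
Divide row 2 by 3; eliminate column x1 from the other rows.
Row 1 update in column x3: 4 − 2·(1/3) = 10/3.

10/3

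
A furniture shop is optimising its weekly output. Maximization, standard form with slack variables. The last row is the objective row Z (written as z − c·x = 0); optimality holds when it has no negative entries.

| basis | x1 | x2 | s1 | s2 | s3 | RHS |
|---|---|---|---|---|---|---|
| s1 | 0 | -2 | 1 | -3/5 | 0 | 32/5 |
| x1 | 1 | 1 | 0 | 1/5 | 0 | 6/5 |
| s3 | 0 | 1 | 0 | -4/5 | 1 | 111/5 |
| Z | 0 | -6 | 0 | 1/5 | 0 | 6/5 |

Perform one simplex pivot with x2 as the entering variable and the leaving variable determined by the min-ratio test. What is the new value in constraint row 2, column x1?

Ratio test on column x2 — row 1: entry -2 ≤ 0; row 2: (6/5)/1 = 6/5; row 3: (111/5)/1 = 111/5. Minimum is 6/5 at row 2 (x1 leaves); pivot element 1.
Divide row 2 by 1; eliminate column x2 from the other rows.
In the new row 2, the x1 entry is the old entry divided by the pivot: 1/1 = 1.

1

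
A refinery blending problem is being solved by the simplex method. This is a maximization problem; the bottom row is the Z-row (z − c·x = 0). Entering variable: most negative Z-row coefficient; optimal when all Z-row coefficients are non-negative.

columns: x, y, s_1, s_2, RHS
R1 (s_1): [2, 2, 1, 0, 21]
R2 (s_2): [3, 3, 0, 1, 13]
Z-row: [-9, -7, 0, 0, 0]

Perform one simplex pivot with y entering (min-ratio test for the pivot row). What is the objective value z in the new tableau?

91/3

Ratio test on column y — row 1: 21/2 = 21/2; row 2: 13/3 = 13/3. Minimum is 13/3 at row 2 (s_2 leaves); pivot element 3.
Pivot on row 2; the Z-row RHS becomes 0 − (-7)·(13/3) = 91/3.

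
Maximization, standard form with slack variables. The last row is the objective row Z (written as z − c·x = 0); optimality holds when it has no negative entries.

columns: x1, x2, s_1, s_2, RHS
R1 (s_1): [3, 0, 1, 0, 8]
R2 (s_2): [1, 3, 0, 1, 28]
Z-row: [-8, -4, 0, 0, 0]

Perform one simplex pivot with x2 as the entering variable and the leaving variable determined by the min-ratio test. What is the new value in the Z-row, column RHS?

112/3

Ratio test on column x2 — row 1: entry 0 ≤ 0; row 2: 28/3 = 28/3. Minimum is 28/3 at row 2 (s_2 leaves); pivot element 3.
Divide row 2 by 3; eliminate column x2 from the other rows.
Z-row update in column RHS: 0 − (-4)·(28/3) = 112/3.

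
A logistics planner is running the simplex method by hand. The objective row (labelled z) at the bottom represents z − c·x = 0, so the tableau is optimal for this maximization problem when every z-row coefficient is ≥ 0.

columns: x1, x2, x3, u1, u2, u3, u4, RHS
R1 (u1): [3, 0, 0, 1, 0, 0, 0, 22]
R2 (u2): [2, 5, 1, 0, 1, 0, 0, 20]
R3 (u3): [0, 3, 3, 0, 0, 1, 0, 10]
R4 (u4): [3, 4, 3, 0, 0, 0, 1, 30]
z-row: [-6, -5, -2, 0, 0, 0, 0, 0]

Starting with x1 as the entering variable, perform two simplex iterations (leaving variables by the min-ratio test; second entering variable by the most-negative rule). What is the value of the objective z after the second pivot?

148/3

Ratio test on column x1 — row 1: 22/3 = 22/3; row 2: 20/2 = 10; row 3: entry 0 ≤ 0; row 4: 30/3 = 10. Minimum is 22/3 at row 1 (u1 leaves); pivot element 3.
Pivot on row 1; the z-row RHS becomes 0 − (-6)·(22/3) = 44.
Next entering variable (most negative z-row entry -5): x2.
Ratio test on column x2 — row 1: entry 0 ≤ 0; row 2: (16/3)/5 = 16/15; row 3: 10/3 = 10/3; row 4: 8/4 = 2. Minimum is 16/15 at row 2 (u2 leaves); pivot element 5.
After the second pivot the z-row RHS is 44 − (-5)·(16/15) = 148/3.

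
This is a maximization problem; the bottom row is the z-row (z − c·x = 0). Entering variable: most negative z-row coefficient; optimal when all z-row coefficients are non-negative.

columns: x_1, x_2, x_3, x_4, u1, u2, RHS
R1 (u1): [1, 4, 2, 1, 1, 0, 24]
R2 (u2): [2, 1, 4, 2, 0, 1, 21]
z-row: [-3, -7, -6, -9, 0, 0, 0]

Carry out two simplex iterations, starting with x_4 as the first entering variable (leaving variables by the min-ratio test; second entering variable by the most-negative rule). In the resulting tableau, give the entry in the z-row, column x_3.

Ratio test on column x_4 — row 1: 24/1 = 24; row 2: 21/2 = 21/2. Minimum is 21/2 at row 2 (u2 leaves); pivot element 2.
Divide row 2 by 2; eliminate column x_4 from the other rows.
Second iteration: most negative z-row entry is -5/2 in column x_2, so x_2 enters.
Ratio test on column x_2 — row 1: (27/2)/(7/2) = 27/7; row 2: (21/2)/(1/2) = 21. Minimum is 27/7 at row 1 (u1 leaves); pivot element 7/2.
Divide row 1 by 7/2; eliminate column x_2 from the other rows.
After both pivots, the entry at the z-row, column x_3 is 12.

12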